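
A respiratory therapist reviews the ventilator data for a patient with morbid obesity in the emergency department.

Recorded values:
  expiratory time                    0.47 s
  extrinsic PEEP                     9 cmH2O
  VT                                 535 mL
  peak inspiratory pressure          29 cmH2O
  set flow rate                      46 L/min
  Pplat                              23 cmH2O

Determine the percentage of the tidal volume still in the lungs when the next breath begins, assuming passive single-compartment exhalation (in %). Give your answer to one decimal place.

20.8

Flow: 46 L/min ÷ 60 = 0.7667 L/s.
R = (PIP − Pplat)/V̇ = (29 − 23) / 0.7667 = 6.0/0.7667 = 7.826 cmH2O·s/L.
C = Vt/(Pplat − PEEP) = 535.0 / (23 − 9) = 535.0/14.0 = 38.214 mL/cmH2O.
τ = R × C = 7.826 × 0.03821 L/cmH2O = 0.299 s.
Fraction remaining at end-expiration = e^(−Te/τ) = e^(−0.47/0.299) = 0.2076 → 20.76%.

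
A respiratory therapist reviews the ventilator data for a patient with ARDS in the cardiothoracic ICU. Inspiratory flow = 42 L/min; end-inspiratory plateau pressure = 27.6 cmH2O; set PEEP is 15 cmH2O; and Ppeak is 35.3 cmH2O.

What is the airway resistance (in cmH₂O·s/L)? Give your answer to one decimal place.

Flow: 42 L/min ÷ 60 = 0.7 L/s.
Raw = (PIP − Pplat) / flow = (35.3 − 27.6) / 0.7 = 7.7 / 0.7 = 11.0 cmH2O·s/L.

11.0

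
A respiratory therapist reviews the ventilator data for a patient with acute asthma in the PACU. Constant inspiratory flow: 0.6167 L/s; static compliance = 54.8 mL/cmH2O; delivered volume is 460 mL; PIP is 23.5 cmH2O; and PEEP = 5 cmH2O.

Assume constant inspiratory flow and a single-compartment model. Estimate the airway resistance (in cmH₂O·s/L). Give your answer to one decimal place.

Equation of motion (constant flow): PIP = Vt/C + R·V̇ + PEEP.
R·V̇ = PIP − Vt/C − PEEP = 23.5 − 460/54.8 − 5 = 23.5 − 8.394 − 5 = 10.106 cmH2O.
R = 10.106 / 0.6167 = 16.387 cmH2O·s/L.

16.4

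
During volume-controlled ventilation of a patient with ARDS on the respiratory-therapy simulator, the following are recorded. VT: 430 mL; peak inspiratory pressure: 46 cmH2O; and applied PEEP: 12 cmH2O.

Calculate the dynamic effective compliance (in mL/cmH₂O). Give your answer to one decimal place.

12.6

Dynamic compliance = Vt / (PIP − PEEP) = 430 / (46 − 12) = 430 / 34.0 = 12.647 mL/cmH2O.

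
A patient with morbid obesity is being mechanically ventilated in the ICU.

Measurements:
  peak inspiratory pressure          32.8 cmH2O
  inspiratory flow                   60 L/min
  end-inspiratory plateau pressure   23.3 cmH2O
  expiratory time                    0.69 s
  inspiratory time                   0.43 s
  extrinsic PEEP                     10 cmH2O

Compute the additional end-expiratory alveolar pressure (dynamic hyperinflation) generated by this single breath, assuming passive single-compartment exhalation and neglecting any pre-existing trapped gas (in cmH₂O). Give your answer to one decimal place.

Flow: 60 L/min ÷ 60 = 1 L/s.
Vt = flow × Ti = 1 L/s × 0.43 s × 1000 mL/L = 430.0 mL.
R = (PIP − Pplat)/V̇ = (32.8 − 23.3) / 1 = 9.5/1 = 9.5 cmH2O·s/L.
C = Vt/(Pplat − PEEP) = 430.0 / (23.3 − 10) = 430.0/13.3 = 32.331 mL/cmH2O.
τ = R × C = 9.5 × 0.03233 L/cmH2O = 0.3071 s.
Fraction remaining = e^(−Te/τ) = e^(−0.69/0.3071) = 0.1057; trapped volume = 430.0 × 0.1057 = 45.451 mL.
Additional alveolar pressure from trapping ≈ V_trapped / C = 45.451 / 32.331 = 1.406 cmH2O.

1.4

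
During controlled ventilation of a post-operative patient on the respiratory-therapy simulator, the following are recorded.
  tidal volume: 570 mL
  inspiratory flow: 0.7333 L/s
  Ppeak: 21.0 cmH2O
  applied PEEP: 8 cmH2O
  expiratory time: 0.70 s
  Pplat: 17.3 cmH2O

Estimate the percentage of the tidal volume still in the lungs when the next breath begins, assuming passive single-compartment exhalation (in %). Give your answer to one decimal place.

R = (PIP − Pplat)/V̇ = (21.0 − 17.3) / 0.7333 = 3.7/0.7333 = 5.046 cmH2O·s/L.
C = Vt/(Pplat − PEEP) = 570.0 / (17.3 − 8) = 570.0/9.3 = 61.29 mL/cmH2O.
τ = R × C = 5.046 × 0.06129 L/cmH2O = 0.3093 s.
Fraction remaining at end-expiration = e^(−Te/τ) = e^(−0.70/0.3093) = 0.104 → 10.4%.

10.4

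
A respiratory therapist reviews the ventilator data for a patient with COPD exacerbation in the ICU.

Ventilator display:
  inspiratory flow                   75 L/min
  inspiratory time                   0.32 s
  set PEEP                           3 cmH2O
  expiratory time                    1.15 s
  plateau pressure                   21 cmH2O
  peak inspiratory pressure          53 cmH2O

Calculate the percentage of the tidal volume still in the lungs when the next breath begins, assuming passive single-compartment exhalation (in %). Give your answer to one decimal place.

Flow: 75 L/min ÷ 60 = 1.25 L/s.
Vt = flow × Ti = 1.25 L/s × 0.32 s × 1000 mL/L = 400.0 mL.
R = (PIP − Pplat)/V̇ = (53 − 21) / 1.25 = 32.0/1.25 = 25.6 cmH2O·s/L.
C = Vt/(Pplat − PEEP) = 400.0 / (21 − 3) = 400.0/18.0 = 22.222 mL/cmH2O.
τ = R × C = 25.6 × 0.02222 L/cmH2O = 0.5688 s.
Fraction remaining at end-expiration = e^(−Te/τ) = e^(−1.15/0.5688) = 0.1324 → 13.24%.

13.2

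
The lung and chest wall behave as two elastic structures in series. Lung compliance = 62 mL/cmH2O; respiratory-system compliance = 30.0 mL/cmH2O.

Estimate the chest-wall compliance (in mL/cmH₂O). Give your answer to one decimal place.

1/Ccw = 1/Crs − 1/CL.
1/Ccw = 1/30.0 − 1/62 = 0.0172.
Ccw = 58.14 mL/cmH2O.

58.1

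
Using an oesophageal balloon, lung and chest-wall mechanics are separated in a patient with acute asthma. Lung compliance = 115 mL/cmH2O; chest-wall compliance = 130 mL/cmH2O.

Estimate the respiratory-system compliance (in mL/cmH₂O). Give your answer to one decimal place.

61.0

Lung and chest wall are elastances in series: 1/Crs = 1/CL + 1/Ccw.
1/Crs = 1/115 + 1/130 = 0.01639.
Crs = 61.013 mL/cmH2O.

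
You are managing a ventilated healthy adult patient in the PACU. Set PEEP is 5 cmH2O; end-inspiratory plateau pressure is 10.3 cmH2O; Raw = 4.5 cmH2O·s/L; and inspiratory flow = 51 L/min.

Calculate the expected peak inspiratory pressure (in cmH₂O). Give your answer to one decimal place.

Flow: 51 L/min ÷ 60 = 0.85 L/s.
PIP = Pplat + Raw × flow = 10.3 + 4.5 × 0.85 = 10.3 + 3.825 = 14.125 cmH2O.

14.1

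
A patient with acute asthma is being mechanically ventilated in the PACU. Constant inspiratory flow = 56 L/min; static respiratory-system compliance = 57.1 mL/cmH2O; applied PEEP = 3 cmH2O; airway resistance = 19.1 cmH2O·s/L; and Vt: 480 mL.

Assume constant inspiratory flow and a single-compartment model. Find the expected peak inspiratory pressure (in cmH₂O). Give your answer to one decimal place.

Flow: 56 L/min ÷ 60 = 0.9333 L/s.
Equation of motion (constant flow): PIP = Vt/C + R·V̇ + PEEP.
PIP = 480/57.1 + 19.1×0.9333 + 3 = 8.406 + 17.826 + 3 = 29.232 cmH2O.

29.2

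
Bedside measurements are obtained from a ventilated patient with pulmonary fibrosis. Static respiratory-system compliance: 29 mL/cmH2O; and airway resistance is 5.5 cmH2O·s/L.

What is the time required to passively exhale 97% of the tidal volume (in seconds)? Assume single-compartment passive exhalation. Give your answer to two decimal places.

τ = R × C = 5.5 × 29 mL/cmH2O = 5.5 × 0.029 L/cmH2O = 0.1595 s.
Exhaled fraction f = 1 − e^(−t/τ) → t = −τ·ln(1 − f) = −0.1595·ln(0.03) = 0.5593 s.

0.56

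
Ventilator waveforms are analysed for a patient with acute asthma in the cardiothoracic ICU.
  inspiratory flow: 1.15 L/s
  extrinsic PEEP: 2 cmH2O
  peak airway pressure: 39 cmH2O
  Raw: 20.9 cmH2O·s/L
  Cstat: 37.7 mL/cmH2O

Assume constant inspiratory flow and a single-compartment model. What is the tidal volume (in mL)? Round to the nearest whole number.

Equation of motion (constant flow): PIP = Vt/C + R·V̇ + PEEP.
Vt/C = PIP − R·V̇ − PEEP = 39 − 24.035 − 2 = 12.965 cmH2O.
Vt = C × 12.965 = 37.7 × 12.965 = 488.78 mL.

489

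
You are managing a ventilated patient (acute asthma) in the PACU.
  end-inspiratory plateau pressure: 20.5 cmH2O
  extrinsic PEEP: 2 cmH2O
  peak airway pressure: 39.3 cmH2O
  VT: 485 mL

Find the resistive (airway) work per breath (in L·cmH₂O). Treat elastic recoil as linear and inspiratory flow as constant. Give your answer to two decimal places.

With constant inspiratory flow the resistive pressure is constant at PIP − Pplat = 39.3 − 20.5 = 18.8 cmH2O, so resistive work = 18.8 × 0.485 = 9.118 L·cmH2O.

9.12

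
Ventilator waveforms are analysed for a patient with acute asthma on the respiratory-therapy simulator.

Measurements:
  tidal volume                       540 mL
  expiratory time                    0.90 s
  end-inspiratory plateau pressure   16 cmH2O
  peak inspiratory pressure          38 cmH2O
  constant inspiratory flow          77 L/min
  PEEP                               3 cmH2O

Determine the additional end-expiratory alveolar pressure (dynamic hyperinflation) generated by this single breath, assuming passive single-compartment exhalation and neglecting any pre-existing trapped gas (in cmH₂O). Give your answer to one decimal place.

3.7

Flow: 77 L/min ÷ 60 = 1.2833 L/s.
R = (PIP − Pplat)/V̇ = (38 − 16) / 1.2833 = 22.0/1.2833 = 17.143 cmH2O·s/L.
C = Vt/(Pplat − PEEP) = 540.0 / (16 − 3) = 540.0/13.0 = 41.538 mL/cmH2O.
τ = R × C = 17.143 × 0.04154 L/cmH2O = 0.7121 s.
Fraction remaining = e^(−Te/τ) = e^(−0.90/0.7121) = 0.2826; trapped volume = 540.0 × 0.2826 = 152.6 mL.
Additional alveolar pressure from trapping ≈ V_trapped / C = 152.6 / 41.538 = 3.674 cmH2O.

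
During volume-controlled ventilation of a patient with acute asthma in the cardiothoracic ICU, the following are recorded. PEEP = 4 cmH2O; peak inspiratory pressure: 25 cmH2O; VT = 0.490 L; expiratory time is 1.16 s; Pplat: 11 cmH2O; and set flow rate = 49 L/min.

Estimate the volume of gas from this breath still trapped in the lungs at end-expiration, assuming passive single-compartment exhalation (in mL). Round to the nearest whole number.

Flow: 49 L/min ÷ 60 = 0.8167 L/s.
R = (PIP − Pplat)/V̇ = (25 − 11) / 0.8167 = 14.0/0.8167 = 17.142 cmH2O·s/L.
C = Vt/(Pplat − PEEP) = 490.0 / (11 − 4) = 490.0/7.0 = 70.0 mL/cmH2O.
τ = R × C = 17.142 × 0.07 L/cmH2O = 1.2 s.
Fraction remaining = e^(−Te/τ) = e^(−1.16/1.2) = 0.3803.
Trapped volume = 490.0 × 0.3803 = 186.35 mL.

186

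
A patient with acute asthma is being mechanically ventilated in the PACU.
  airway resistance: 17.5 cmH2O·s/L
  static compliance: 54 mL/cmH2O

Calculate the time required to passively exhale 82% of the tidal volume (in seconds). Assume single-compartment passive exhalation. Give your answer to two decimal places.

1.62

τ = R × C = 17.5 × 54 mL/cmH2O = 17.5 × 0.054 L/cmH2O = 0.945 s.
Exhaled fraction f = 1 − e^(−t/τ) → t = −τ·ln(1 − f) = −0.945·ln(0.18) = 1.62 s.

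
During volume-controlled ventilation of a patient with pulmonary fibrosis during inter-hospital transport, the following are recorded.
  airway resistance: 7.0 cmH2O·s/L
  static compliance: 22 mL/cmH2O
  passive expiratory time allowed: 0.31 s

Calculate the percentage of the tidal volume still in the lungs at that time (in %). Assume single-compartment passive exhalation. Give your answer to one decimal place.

τ = R × C = 7.0 × 22 mL/cmH2O = 7.0 × 0.022 L/cmH2O = 0.154 s.
Passive exhalation: V(t)/V₀ = e^(−t/τ) = e^(−0.31/0.154) = 0.1336.
Fraction remaining = 0.1336 → 13.36%.

13.4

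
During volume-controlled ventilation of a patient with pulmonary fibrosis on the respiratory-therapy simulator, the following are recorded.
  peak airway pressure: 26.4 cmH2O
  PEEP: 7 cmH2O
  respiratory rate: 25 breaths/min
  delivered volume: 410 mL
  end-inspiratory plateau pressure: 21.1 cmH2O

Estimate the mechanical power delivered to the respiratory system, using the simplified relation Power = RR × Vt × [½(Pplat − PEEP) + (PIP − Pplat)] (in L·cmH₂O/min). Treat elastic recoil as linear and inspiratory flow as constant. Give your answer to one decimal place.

126.6

Per-breath work = Vt × [½(Pplat−PEEP) + (PIP−Pplat)] = 0.410 × [0.5×14.1 + 5.3] = 0.410 × 12.35 = 5.064 L·cmH2O.
Power = 25 × 5.064 = 126.6 L·cmH2O/min.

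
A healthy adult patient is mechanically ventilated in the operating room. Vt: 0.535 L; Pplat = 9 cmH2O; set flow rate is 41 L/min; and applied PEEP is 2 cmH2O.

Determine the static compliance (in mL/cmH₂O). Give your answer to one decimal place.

76.4

Cstat = Vt / (Pplat − PEEP) = 535 / (9 − 2) = 535 / 7.0 = 76.429 mL/cmH2O.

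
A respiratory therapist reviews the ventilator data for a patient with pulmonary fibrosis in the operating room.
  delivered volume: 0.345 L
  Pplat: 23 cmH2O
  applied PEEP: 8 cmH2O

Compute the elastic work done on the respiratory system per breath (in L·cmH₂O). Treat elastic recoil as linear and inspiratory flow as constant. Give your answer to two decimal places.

2.59

Elastic work ≈ ½ × (Pplat − PEEP) × Vt = 0.5 × (23 − 8) × 0.345 L = 0.5 × 15.0 × 0.345 = 2.588 L·cmH2O.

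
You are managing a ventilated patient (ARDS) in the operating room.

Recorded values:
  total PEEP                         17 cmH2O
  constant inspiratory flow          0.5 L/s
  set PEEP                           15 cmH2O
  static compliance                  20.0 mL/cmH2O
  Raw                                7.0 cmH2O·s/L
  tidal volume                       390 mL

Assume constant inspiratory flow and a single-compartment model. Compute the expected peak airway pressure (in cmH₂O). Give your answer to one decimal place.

Total PEEP = 17 cmH2O (set 15 + intrinsic 2); this is the baseline alveolar pressure.
Equation of motion (constant flow): PIP = Vt/C + R·V̇ + PEEP.
PIP = 390/20.0 + 7.0×0.5 + 17 = 19.5 + 3.5 + 17 = 40.0 cmH2O.

40.0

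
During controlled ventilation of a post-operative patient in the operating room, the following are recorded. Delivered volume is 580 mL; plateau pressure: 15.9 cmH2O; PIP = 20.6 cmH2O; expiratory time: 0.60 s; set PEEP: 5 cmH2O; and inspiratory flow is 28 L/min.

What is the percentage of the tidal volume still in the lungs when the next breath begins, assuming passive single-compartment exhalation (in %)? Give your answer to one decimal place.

32.6

Flow: 28 L/min ÷ 60 = 0.4667 L/s.
R = (PIP − Pplat)/V̇ = (20.6 − 15.9) / 0.4667 = 4.7/0.4667 = 10.071 cmH2O·s/L.
C = Vt/(Pplat − PEEP) = 580.0 / (15.9 − 5) = 580.0/10.9 = 53.211 mL/cmH2O.
τ = R × C = 10.071 × 0.05321 L/cmH2O = 0.5359 s.
Fraction remaining at end-expiration = e^(−Te/τ) = e^(−0.60/0.5359) = 0.3264 → 32.64%.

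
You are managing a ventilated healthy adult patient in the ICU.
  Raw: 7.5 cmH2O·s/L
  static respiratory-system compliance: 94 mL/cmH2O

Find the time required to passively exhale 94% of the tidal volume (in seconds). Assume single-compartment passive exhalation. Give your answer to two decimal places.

τ = R × C = 7.5 × 94 mL/cmH2O = 7.5 × 0.094 L/cmH2O = 0.705 s.
Exhaled fraction f = 1 − e^(−t/τ) → t = −τ·ln(1 − f) = −0.705·ln(0.06) = 1.983 s.

1.98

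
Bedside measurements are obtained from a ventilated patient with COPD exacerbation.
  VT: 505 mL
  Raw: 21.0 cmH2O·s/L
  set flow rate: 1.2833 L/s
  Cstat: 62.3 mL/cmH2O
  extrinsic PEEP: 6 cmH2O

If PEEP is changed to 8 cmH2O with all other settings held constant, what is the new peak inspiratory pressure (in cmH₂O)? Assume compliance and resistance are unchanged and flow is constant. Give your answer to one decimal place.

43.1

PIP = Vt/C + R·V̇ + PEEP (constant-flow equation of motion).
Only the baseline term changes: ΔPIP = ΔPEEP = 8 − 6 = 2.0 cmH2O.
Original PIP = 505/62.3 + 21.0×1.2833 + 6 = 41.055 cmH2O; new PIP = 41.055 + (2.0) = 43.055 cmH2O.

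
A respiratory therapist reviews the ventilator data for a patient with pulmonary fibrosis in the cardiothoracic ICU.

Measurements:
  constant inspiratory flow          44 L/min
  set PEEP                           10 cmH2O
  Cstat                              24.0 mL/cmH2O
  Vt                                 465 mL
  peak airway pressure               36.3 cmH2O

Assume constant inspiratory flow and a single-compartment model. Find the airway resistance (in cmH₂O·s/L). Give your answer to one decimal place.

9.4

Flow: 44 L/min ÷ 60 = 0.7333 L/s.
Equation of motion (constant flow): PIP = Vt/C + R·V̇ + PEEP.
R·V̇ = PIP − Vt/C − PEEP = 36.3 − 465/24.0 − 10 = 36.3 − 19.375 − 10 = 6.925 cmH2O.
R = 6.925 / 0.7333 = 9.444 cmH2O·s/L.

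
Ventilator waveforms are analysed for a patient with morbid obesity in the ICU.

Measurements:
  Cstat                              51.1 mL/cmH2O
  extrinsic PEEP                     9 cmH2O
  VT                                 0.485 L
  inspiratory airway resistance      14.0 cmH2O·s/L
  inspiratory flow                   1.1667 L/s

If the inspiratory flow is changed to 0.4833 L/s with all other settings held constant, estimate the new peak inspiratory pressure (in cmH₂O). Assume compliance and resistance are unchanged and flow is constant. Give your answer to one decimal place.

PIP = Vt/C + R·V̇ + PEEP (constant-flow equation of motion).
Only the resistive term changes: ΔPIP = R × ΔV̇ = 14.0 × (0.4833 − 1.1667) = 14.0 × -0.6834 = -9.568 cmH2O.
Original PIP = 485/51.1 + 14.0×1.1667 + 9 = 34.825 cmH2O; new PIP = 34.825 + (-9.568) = 25.257 cmH2O.

25.3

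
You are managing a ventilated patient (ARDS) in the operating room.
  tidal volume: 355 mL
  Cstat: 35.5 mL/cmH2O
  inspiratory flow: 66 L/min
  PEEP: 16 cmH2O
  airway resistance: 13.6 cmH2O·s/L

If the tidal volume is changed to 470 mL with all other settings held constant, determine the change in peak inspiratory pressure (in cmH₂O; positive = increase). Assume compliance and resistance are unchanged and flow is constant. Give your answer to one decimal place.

PIP = Vt/C + R·V̇ + PEEP (constant-flow equation of motion).
Only the elastic term changes: ΔPIP = ΔVt / C = (470 − 355) / 35.5 = 3.239 cmH2O.

3.2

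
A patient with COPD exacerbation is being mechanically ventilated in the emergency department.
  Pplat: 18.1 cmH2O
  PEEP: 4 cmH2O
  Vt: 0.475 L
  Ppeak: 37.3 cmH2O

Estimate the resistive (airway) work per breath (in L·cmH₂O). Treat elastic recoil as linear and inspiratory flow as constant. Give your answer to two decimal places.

With constant inspiratory flow the resistive pressure is constant at PIP − Pplat = 37.3 − 18.1 = 19.2 cmH2O, so resistive work = 19.2 × 0.475 = 9.12 L·cmH2O.

9.12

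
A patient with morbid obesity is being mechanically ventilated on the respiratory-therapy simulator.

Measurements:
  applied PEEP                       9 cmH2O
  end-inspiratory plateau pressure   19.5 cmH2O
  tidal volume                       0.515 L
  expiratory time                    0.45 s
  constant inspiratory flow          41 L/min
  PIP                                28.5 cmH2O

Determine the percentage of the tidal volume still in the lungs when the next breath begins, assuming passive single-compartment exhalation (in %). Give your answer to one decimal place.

49.8

Flow: 41 L/min ÷ 60 = 0.6833 L/s.
R = (PIP − Pplat)/V̇ = (28.5 − 19.5) / 0.6833 = 9.0/0.6833 = 13.171 cmH2O·s/L.
C = Vt/(Pplat − PEEP) = 515.0 / (19.5 − 9) = 515.0/10.5 = 49.048 mL/cmH2O.
τ = R × C = 13.171 × 0.04905 L/cmH2O = 0.646 s.
Fraction remaining at end-expiration = e^(−Te/τ) = e^(−0.45/0.646) = 0.4983 → 49.83%.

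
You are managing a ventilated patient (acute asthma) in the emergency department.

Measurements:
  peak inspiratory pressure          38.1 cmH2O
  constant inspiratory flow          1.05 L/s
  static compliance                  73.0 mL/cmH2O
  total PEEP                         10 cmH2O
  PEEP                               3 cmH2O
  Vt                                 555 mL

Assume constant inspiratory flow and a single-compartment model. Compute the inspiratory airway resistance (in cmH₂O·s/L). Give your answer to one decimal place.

19.5

Total PEEP = 10 cmH2O (set 3 + intrinsic 7); this is the baseline alveolar pressure.
Equation of motion (constant flow): PIP = Vt/C + R·V̇ + PEEP.
R·V̇ = PIP − Vt/C − PEEP = 38.1 − 555/73.0 − 10 = 38.1 − 7.603 − 10 = 20.497 cmH2O.
R = 20.497 / 1.05 = 19.521 cmH2O·s/L.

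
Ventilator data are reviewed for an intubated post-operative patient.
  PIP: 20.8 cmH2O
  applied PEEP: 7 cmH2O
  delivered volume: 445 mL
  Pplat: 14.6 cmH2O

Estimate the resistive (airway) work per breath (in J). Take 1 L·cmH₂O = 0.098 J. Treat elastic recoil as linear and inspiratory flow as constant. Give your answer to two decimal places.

0.27

With constant inspiratory flow the resistive pressure is constant at PIP − Pplat = 20.8 − 14.6 = 6.2 cmH2O, so resistive work = 6.2 × 0.445 = 2.759 L·cmH2O.
× 0.098 J/(L·cmH2O) → 0.2704 J.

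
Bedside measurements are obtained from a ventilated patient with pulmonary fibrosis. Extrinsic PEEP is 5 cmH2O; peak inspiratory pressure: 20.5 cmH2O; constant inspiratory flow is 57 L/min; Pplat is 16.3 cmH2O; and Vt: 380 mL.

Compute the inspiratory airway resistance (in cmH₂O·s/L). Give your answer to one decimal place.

4.4

Flow: 57 L/min ÷ 60 = 0.95 L/s.
Raw = (PIP − Pplat) / flow = (20.5 − 16.3) / 0.95 = 4.2 / 0.95 = 4.421 cmH2O·s/L.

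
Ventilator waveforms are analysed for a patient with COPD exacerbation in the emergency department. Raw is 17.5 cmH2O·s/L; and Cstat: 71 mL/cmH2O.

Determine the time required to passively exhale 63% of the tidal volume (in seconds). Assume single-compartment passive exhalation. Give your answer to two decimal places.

τ = R × C = 17.5 × 71 mL/cmH2O = 17.5 × 0.071 L/cmH2O = 1.243 s.
Exhaled fraction f = 1 − e^(−t/τ) → t = −τ·ln(1 − f) = −1.243·ln(0.37) = 1.236 s.

1.24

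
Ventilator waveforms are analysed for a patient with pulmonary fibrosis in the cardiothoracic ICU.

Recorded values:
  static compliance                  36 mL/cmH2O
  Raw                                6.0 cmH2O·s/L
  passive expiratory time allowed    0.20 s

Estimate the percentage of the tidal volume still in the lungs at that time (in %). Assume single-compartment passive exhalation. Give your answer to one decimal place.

τ = R × C = 6.0 × 36 mL/cmH2O = 6.0 × 0.036 L/cmH2O = 0.216 s.
Passive exhalation: V(t)/V₀ = e^(−t/τ) = e^(−0.20/0.216) = 0.3962.
Fraction remaining = 0.3962 → 39.62%.

39.6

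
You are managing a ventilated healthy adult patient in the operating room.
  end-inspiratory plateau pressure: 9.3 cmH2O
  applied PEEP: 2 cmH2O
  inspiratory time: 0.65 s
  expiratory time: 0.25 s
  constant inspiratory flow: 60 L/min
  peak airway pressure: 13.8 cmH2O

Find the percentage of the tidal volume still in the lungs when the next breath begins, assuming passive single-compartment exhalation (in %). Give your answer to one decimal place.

Flow: 60 L/min ÷ 60 = 1 L/s.
Vt = flow × Ti = 1 L/s × 0.65 s × 1000 mL/L = 650.0 mL.
R = (PIP − Pplat)/V̇ = (13.8 − 9.3) / 1 = 4.5/1 = 4.5 cmH2O·s/L.
C = Vt/(Pplat − PEEP) = 650.0 / (9.3 − 2) = 650.0/7.3 = 89.041 mL/cmH2O.
τ = R × C = 4.5 × 0.08904 L/cmH2O = 0.4007 s.
Fraction remaining at end-expiration = e^(−Te/τ) = e^(−0.25/0.4007) = 0.5358 → 53.58%.

53.6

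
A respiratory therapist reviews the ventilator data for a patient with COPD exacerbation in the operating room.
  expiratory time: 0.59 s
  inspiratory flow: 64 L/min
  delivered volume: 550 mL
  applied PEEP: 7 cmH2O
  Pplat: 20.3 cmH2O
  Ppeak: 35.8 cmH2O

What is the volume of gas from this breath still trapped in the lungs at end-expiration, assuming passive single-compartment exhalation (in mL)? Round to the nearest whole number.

206

Flow: 64 L/min ÷ 60 = 1.0667 L/s.
R = (PIP − Pplat)/V̇ = (35.8 − 20.3) / 1.0667 = 15.5/1.0667 = 14.531 cmH2O·s/L.
C = Vt/(Pplat − PEEP) = 550.0 / (20.3 − 7) = 550.0/13.3 = 41.353 mL/cmH2O.
τ = R × C = 14.531 × 0.04135 L/cmH2O = 0.6009 s.
Fraction remaining = e^(−Te/τ) = e^(−0.59/0.6009) = 0.3746.
Trapped volume = 550.0 × 0.3746 = 206.03 mL.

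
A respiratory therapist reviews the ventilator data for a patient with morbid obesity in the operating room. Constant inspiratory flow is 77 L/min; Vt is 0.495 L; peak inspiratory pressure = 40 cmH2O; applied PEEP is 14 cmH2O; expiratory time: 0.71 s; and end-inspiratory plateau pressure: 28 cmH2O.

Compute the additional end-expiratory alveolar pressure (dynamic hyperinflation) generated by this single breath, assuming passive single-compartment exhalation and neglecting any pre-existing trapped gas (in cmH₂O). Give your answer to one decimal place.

Flow: 77 L/min ÷ 60 = 1.2833 L/s.
R = (PIP − Pplat)/V̇ = (40 − 28) / 1.2833 = 12.0/1.2833 = 9.351 cmH2O·s/L.
C = Vt/(Pplat − PEEP) = 495.0 / (28 − 14) = 495.0/14.0 = 35.357 mL/cmH2O.
τ = R × C = 9.351 × 0.03536 L/cmH2O = 0.3307 s.
Fraction remaining = e^(−Te/τ) = e^(−0.71/0.3307) = 0.1168; trapped volume = 495.0 × 0.1168 = 57.816 mL.
Additional alveolar pressure from trapping ≈ V_trapped / C = 57.816 / 35.357 = 1.635 cmH2O.

1.6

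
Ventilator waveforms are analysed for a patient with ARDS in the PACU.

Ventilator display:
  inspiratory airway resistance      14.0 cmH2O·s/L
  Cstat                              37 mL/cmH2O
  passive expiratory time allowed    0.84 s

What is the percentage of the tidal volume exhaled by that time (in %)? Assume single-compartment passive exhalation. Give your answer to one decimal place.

80.2

τ = R × C = 14.0 × 37 mL/cmH2O = 14.0 × 0.037 L/cmH2O = 0.518 s.
Passive exhalation: V(t)/V₀ = e^(−t/τ) = e^(−0.84/0.518) = 0.1976.
Fraction exhaled = 1 − 0.1976 = 0.8024 → 80.24%.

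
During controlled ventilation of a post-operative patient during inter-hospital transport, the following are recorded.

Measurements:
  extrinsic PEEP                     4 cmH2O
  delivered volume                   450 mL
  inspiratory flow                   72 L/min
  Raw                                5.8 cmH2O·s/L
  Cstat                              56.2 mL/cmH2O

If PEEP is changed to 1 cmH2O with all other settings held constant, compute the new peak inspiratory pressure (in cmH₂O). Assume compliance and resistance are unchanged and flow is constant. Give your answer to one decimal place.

16.0

Flow: 72 L/min ÷ 60 = 1.2 L/s.
PIP = Vt/C + R·V̇ + PEEP (constant-flow equation of motion).
Only the baseline term changes: ΔPIP = ΔPEEP = 1 − 4 = -3.0 cmH2O.
Original PIP = 450/56.2 + 5.8×1.2 + 4 = 18.967 cmH2O; new PIP = 18.967 + (-3.0) = 15.967 cmH2O.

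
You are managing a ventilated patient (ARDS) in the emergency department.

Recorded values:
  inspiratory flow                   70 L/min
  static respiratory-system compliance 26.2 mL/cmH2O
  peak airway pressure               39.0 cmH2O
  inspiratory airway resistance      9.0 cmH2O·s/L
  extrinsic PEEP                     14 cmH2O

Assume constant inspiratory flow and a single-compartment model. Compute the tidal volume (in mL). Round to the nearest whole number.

380

Flow: 70 L/min ÷ 60 = 1.1667 L/s.
Equation of motion (constant flow): PIP = Vt/C + R·V̇ + PEEP.
Vt/C = PIP − R·V̇ − PEEP = 39.0 − 10.5 − 14 = 14.5 cmH2O.
Vt = C × 14.5 = 26.2 × 14.5 = 379.9 mL.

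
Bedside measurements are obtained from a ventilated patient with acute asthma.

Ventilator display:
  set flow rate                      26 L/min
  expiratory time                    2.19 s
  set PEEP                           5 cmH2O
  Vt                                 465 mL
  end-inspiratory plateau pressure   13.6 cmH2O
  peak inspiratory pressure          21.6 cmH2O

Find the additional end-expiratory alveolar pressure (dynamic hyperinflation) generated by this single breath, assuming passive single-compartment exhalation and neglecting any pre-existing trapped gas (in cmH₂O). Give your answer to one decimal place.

Flow: 26 L/min ÷ 60 = 0.4333 L/s.
R = (PIP − Pplat)/V̇ = (21.6 − 13.6) / 0.4333 = 8.0/0.4333 = 18.463 cmH2O·s/L.
C = Vt/(Pplat − PEEP) = 465.0 / (13.6 − 5) = 465.0/8.6 = 54.07 mL/cmH2O.
τ = R × C = 18.463 × 0.05407 L/cmH2O = 0.9983 s.
Fraction remaining = e^(−Te/τ) = e^(−2.19/0.9983) = 0.1115; trapped volume = 465.0 × 0.1115 = 51.848 mL.
Additional alveolar pressure from trapping ≈ V_trapped / C = 51.848 / 54.07 = 0.9589 cmH2O.

1.0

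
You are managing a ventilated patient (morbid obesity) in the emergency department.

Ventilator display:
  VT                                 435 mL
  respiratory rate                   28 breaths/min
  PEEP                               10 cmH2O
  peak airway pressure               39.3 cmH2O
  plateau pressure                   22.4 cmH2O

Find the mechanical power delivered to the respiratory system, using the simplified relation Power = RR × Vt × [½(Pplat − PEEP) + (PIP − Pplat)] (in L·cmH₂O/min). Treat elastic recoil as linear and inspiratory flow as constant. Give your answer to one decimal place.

Per-breath work = Vt × [½(Pplat−PEEP) + (PIP−Pplat)] = 0.435 × [0.5×12.4 + 16.9] = 0.435 × 23.1 = 10.049 L·cmH2O.
Power = 28 × 10.049 = 281.37 L·cmH2O/min.

281.4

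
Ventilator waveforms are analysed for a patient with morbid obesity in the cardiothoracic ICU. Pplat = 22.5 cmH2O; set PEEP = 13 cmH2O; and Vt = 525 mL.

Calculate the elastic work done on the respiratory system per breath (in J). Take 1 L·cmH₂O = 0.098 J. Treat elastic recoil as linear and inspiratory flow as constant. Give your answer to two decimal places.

0.24

Elastic work ≈ ½ × (Pplat − PEEP) × Vt = 0.5 × (22.5 − 13) × 0.525 L = 0.5 × 9.5 × 0.525 = 2.494 L·cmH2O.
× 0.098 J/(L·cmH2O) → 0.2444 J.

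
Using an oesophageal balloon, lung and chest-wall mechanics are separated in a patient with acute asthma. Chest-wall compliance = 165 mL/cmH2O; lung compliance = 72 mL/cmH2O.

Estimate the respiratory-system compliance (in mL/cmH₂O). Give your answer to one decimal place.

Lung and chest wall are elastances in series: 1/Crs = 1/CL + 1/Ccw.
1/Crs = 1/72 + 1/165 = 0.01995.
Crs = 50.125 mL/cmH2O.

50.1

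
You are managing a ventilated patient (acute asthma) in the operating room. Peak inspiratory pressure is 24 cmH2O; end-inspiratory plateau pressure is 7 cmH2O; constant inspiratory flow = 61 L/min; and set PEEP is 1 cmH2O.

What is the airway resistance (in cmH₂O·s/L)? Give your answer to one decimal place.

Flow: 61 L/min ÷ 60 = 1.0167 L/s.
Raw = (PIP − Pplat) / flow = (24 − 7) / 1.0167 = 17.0 / 1.0167 = 16.721 cmH2O·s/L.

16.7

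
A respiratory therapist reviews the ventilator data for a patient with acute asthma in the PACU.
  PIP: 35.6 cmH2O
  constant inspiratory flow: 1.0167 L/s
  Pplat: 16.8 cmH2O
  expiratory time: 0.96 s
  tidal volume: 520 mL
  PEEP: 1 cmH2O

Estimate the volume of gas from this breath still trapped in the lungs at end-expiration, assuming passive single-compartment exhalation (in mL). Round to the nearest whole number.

R = (PIP − Pplat)/V̇ = (35.6 − 16.8) / 1.0167 = 18.8/1.0167 = 18.491 cmH2O·s/L.
C = Vt/(Pplat − PEEP) = 520.0 / (16.8 − 1) = 520.0/15.8 = 32.911 mL/cmH2O.
τ = R × C = 18.491 × 0.03291 L/cmH2O = 0.6085 s.
Fraction remaining = e^(−Te/τ) = e^(−0.96/0.6085) = 0.2065.
Trapped volume = 520.0 × 0.2065 = 107.38 mL.

107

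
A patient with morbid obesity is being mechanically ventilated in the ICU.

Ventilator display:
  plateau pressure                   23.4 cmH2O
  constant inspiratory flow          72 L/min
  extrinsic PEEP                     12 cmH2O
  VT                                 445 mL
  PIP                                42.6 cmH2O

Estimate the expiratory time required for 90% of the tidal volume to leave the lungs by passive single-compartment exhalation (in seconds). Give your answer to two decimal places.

1.44

Flow: 72 L/min ÷ 60 = 1.2 L/s.
R = (PIP − Pplat)/V̇ = (42.6 − 23.4) / 1.2 = 19.2/1.2 = 16.0 cmH2O·s/L.
C = Vt/(Pplat − PEEP) = 445.0 / (23.4 − 12) = 445.0/11.4 = 39.035 mL/cmH2O.
τ = R × C = 16.0 × 0.03904 L/cmH2O = 0.6246 s.
t = −τ·ln(1 − 0.90) = −0.6246·ln(0.1) = 1.438 s.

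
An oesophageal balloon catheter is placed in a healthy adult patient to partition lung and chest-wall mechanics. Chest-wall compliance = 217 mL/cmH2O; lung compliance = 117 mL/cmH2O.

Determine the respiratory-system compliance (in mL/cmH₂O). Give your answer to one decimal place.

76.0

Lung and chest wall are elastances in series: 1/Crs = 1/CL + 1/Ccw.
1/Crs = 1/117 + 1/217 = 0.01316.
Crs = 75.988 mL/cmH2O.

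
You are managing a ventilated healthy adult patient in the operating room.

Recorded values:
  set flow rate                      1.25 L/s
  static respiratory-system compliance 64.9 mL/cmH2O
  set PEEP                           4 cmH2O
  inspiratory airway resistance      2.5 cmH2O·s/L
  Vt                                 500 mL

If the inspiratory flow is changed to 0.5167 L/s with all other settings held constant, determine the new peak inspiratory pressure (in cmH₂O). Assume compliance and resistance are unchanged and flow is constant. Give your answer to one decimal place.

PIP = Vt/C + R·V̇ + PEEP (constant-flow equation of motion).
Only the resistive term changes: ΔPIP = R × ΔV̇ = 2.5 × (0.5167 − 1.25) = 2.5 × -0.7333 = -1.833 cmH2O.
Original PIP = 500/64.9 + 2.5×1.25 + 4 = 14.829 cmH2O; new PIP = 14.829 + (-1.833) = 12.996 cmH2O.

13.0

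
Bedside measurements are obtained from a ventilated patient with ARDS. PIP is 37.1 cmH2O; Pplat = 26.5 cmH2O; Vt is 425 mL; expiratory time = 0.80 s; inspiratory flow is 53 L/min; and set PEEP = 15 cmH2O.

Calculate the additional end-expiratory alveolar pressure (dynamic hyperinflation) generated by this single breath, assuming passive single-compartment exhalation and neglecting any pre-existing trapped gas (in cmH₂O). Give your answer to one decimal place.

1.9

Flow: 53 L/min ÷ 60 = 0.8833 L/s.
R = (PIP − Pplat)/V̇ = (37.1 − 26.5) / 0.8833 = 10.6/0.8833 = 12.0 cmH2O·s/L.
C = Vt/(Pplat − PEEP) = 425.0 / (26.5 − 15) = 425.0/11.5 = 36.957 mL/cmH2O.
τ = R × C = 12.0 × 0.03696 L/cmH2O = 0.4435 s.
Fraction remaining = e^(−Te/τ) = e^(−0.80/0.4435) = 0.1647; trapped volume = 425.0 × 0.1647 = 69.998 mL.
Additional alveolar pressure from trapping ≈ V_trapped / C = 69.998 / 36.957 = 1.894 cmH2O.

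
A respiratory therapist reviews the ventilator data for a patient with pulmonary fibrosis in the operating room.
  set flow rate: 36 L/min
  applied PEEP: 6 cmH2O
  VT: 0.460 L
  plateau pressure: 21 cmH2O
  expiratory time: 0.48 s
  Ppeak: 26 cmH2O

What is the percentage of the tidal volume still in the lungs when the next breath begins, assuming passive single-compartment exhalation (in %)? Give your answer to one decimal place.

Flow: 36 L/min ÷ 60 = 0.6 L/s.
R = (PIP − Pplat)/V̇ = (26 − 21) / 0.6 = 5.0/0.6 = 8.333 cmH2O·s/L.
C = Vt/(Pplat − PEEP) = 460.0 / (21 − 6) = 460.0/15.0 = 30.667 mL/cmH2O.
τ = R × C = 8.333 × 0.03067 L/cmH2O = 0.2556 s.
Fraction remaining at end-expiration = e^(−Te/τ) = e^(−0.48/0.2556) = 0.1529 → 15.29%.

15.3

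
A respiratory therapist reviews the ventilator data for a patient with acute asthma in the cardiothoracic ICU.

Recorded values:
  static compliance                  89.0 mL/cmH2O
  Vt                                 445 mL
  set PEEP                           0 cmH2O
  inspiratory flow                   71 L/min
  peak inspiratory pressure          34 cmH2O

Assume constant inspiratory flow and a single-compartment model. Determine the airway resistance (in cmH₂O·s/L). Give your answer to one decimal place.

Flow: 71 L/min ÷ 60 = 1.1833 L/s.
Equation of motion (constant flow): PIP = Vt/C + R·V̇ + PEEP.
R·V̇ = PIP − Vt/C − PEEP = 34 − 445/89.0 − 0 = 34 − 5.0 − 0 = 29.0 cmH2O.
R = 29.0 / 1.1833 = 24.508 cmH2O·s/L.

24.5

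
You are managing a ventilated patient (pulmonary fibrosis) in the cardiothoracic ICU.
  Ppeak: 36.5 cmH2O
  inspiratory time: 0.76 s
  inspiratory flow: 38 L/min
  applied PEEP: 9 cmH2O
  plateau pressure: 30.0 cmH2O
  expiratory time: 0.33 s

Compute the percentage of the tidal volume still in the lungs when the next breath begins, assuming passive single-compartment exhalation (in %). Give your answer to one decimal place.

24.6

Flow: 38 L/min ÷ 60 = 0.6333 L/s.
Vt = flow × Ti = 0.6333 L/s × 0.76 s × 1000 mL/L = 481.31 mL.
R = (PIP − Pplat)/V̇ = (36.5 − 30.0) / 0.6333 = 6.5/0.6333 = 10.264 cmH2O·s/L.
C = Vt/(Pplat − PEEP) = 481.31 / (30.0 − 9) = 481.31/21.0 = 22.92 mL/cmH2O.
τ = R × C = 10.264 × 0.02292 L/cmH2O = 0.2353 s.
Fraction remaining at end-expiration = e^(−Te/τ) = e^(−0.33/0.2353) = 0.246 → 24.6%.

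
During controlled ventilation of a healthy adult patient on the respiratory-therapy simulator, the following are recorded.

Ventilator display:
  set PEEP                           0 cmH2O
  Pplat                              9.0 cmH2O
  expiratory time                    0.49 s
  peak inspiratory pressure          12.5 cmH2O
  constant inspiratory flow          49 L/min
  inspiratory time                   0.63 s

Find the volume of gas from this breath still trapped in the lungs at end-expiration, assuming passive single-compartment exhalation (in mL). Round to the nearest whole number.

Flow: 49 L/min ÷ 60 = 0.8167 L/s.
Vt = flow × Ti = 0.8167 L/s × 0.63 s × 1000 mL/L = 514.52 mL.
R = (PIP − Pplat)/V̇ = (12.5 − 9.0) / 0.8167 = 3.5/0.8167 = 4.286 cmH2O·s/L.
C = Vt/(Pplat − PEEP) = 514.52 / (9.0 − 0) = 514.52/9.0 = 57.169 mL/cmH2O.
τ = R × C = 4.286 × 0.05717 L/cmH2O = 0.245 s.
Fraction remaining = e^(−Te/τ) = e^(−0.49/0.245) = 0.1353.
Trapped volume = 514.52 × 0.1353 = 69.615 mL.

70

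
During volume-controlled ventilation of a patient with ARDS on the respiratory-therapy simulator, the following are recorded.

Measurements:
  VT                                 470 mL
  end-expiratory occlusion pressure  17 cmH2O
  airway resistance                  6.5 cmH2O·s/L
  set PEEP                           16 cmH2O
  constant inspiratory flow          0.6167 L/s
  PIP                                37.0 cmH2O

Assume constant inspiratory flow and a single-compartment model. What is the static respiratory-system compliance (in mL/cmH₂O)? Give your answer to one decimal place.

Total PEEP = 17 cmH2O (set 16 + intrinsic 1); this is the baseline alveolar pressure.
Equation of motion (constant flow): PIP = Vt/C + R·V̇ + PEEP.
Vt/C = PIP − R·V̇ − PEEP = 37.0 − 6.5×0.6167 − 17 = 37.0 − 4.009 − 17 = 15.991 cmH2O.
C = Vt / 15.991 = 470 / 15.991 = 29.392 mL/cmH2O.

29.4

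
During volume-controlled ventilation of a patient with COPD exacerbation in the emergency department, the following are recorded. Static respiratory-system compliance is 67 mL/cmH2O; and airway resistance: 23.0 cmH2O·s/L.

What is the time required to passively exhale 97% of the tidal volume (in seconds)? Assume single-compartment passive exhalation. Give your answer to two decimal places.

τ = R × C = 23.0 × 67 mL/cmH2O = 23.0 × 0.067 L/cmH2O = 1.541 s.
Exhaled fraction f = 1 − e^(−t/τ) → t = −τ·ln(1 − f) = −1.541·ln(0.03) = 5.404 s.

5.40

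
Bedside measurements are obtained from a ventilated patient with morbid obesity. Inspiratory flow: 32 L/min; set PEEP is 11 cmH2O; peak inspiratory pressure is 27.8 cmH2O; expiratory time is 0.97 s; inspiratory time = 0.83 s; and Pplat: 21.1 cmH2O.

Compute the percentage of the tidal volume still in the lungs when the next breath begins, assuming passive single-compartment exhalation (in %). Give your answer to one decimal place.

Flow: 32 L/min ÷ 60 = 0.5333 L/s.
Vt = flow × Ti = 0.5333 L/s × 0.83 s × 1000 mL/L = 442.64 mL.
R = (PIP − Pplat)/V̇ = (27.8 − 21.1) / 0.5333 = 6.7/0.5333 = 12.563 cmH2O·s/L.
C = Vt/(Pplat − PEEP) = 442.64 / (21.1 − 11) = 442.64/10.1 = 43.826 mL/cmH2O.
τ = R × C = 12.563 × 0.04383 L/cmH2O = 0.5506 s.
Fraction remaining at end-expiration = e^(−Te/τ) = e^(−0.97/0.5506) = 0.1718 → 17.18%.

17.2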